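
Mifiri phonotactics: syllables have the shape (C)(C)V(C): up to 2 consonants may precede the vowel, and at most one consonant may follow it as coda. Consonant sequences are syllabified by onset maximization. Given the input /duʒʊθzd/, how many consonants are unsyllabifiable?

2

The consonants /z/, /d/ cannot be parsed into a legal (C)(C)V(C) syllable (at most one coda consonant is licensed; onsets may contain at most 2 consonants).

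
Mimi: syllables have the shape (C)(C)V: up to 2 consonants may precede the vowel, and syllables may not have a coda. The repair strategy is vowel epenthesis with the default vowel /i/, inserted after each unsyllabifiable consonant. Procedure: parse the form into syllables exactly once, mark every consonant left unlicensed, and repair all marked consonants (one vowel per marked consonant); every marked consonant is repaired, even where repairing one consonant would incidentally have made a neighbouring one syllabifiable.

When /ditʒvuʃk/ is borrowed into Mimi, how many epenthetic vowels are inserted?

3

The unsyllabifiable consonants are /t/, /ʃ/, /k/; each receives one epenthetic vowel.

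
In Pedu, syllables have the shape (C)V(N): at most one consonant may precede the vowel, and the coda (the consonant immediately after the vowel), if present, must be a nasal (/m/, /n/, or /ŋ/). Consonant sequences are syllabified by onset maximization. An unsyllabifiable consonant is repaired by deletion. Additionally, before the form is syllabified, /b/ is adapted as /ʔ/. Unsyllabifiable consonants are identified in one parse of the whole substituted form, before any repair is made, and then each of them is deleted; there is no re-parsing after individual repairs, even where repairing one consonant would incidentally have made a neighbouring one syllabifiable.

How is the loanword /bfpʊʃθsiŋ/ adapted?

Substitution: /b/ → /ʔ/, giving /ʔfpʊʃθsiŋ/.
Syllabifying with onset maximization leaves /ʔ/, /f/, /ʃ/, /θ/ stranded (only a nasal (/m/, /n/, or /ŋ/) is licensed in coda position; onsets are limited to one consonant).
Deleting the stranded consonants removes /ʔ/, /f/, /ʃ/, /θ/.

pʊsiŋ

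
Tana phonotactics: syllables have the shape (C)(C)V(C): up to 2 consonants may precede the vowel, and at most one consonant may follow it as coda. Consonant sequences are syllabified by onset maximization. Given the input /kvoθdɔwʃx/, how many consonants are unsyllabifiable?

2

The consonants /ʃ/, /x/ cannot be parsed into a legal (C)(C)V(C) syllable (at most one coda consonant is licensed; onsets may contain at most 2 consonants).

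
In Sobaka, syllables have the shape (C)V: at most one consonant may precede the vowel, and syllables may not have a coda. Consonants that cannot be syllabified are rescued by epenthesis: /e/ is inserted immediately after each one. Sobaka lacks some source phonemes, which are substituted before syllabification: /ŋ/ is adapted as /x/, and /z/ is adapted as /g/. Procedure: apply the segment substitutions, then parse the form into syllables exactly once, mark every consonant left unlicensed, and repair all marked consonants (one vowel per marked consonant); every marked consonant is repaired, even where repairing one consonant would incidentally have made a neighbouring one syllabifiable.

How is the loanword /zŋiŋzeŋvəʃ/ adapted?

Substitution: /z/ → /g/, /ŋ/ → /x/, giving /gxixgexvəʃ/.
The consonants /g/, /x/, /x/, /ʃ/ cannot be parsed into a legal (C)V syllable (no codas are permitted; onsets are limited to one consonant).
Each unlicensed consonant becomes the onset of a new syllable: /g/ → /ge/, /x/ → /xe/, /x/ → /xe/, /ʃ/ → /ʃe/.

gexixegexevəʃe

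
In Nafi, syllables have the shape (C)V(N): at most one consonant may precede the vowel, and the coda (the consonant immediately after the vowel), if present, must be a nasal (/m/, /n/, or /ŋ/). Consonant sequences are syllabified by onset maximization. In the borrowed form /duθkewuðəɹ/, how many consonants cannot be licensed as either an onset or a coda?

2

Syllabifying with onset maximization leaves /θ/, /ɹ/ stranded (only a nasal (/m/, /n/, or /ŋ/) is licensed in coda position; onsets are limited to one consonant).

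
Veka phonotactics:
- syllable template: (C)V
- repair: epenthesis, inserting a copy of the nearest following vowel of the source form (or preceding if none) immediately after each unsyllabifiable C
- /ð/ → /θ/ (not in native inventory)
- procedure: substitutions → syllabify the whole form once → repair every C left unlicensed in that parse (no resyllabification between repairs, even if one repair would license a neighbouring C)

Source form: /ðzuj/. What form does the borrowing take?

Substitution: /ð/ → /θ/, giving /θzuj/.
Under (C)V, the unsyllabifiable consonants are /θ/, /j/ (no codas are permitted; onsets are limited to one consonant).
Epenthesis after each stranded consonant: /θ/ → /θu/, /j/ → /ju/.

θuzuju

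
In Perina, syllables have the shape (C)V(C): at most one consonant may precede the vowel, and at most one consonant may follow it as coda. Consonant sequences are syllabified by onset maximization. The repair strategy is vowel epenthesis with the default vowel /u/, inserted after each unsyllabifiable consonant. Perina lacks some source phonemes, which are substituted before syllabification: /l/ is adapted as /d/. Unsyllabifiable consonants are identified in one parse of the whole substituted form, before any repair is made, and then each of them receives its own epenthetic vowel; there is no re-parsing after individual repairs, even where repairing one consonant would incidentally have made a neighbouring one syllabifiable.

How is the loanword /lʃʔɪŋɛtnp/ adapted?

Substitution: /l/ → /d/, giving /dʃʔɪŋɛtnp/.
The consonants /d/, /ʃ/, /n/, /p/ cannot be parsed into a legal (C)V(C) syllable (at most one coda consonant is licensed; onsets are limited to one consonant).
Each unlicensed consonant becomes the onset of a new syllable: /d/ → /du/, /ʃ/ → /ʃu/, /n/ → /nu/, /p/ → /pu/.

duʃuʔɪŋɛtnupu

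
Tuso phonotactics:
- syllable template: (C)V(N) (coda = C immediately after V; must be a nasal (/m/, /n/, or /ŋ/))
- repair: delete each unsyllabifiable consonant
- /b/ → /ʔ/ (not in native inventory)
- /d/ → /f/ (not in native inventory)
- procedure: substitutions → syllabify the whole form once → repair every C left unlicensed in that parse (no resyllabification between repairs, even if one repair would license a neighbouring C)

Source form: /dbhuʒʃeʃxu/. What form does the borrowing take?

huʃexu

Substitution: /d/ → /f/, /b/ → /ʔ/, giving /fʔhuʒʃeʃxu/.
The consonants /f/, /ʔ/, /ʒ/, /ʃ/ cannot be parsed into a legal (C)V(N) syllable (only a nasal (/m/, /n/, or /ŋ/) is licensed in coda position; onsets are limited to one consonant).
Deletion applies to /f/, /ʔ/, /ʒ/, /ʃ/.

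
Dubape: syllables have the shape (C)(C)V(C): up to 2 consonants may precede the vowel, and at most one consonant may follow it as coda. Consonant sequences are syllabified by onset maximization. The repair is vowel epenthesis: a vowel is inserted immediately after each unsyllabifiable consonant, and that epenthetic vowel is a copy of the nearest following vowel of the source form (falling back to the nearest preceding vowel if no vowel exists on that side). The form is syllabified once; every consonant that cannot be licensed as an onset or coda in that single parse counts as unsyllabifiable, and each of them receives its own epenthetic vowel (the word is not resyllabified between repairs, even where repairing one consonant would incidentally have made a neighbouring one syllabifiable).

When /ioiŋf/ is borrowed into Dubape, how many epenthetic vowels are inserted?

1

The unsyllabifiable consonants are /f/; each receives one epenthetic vowel.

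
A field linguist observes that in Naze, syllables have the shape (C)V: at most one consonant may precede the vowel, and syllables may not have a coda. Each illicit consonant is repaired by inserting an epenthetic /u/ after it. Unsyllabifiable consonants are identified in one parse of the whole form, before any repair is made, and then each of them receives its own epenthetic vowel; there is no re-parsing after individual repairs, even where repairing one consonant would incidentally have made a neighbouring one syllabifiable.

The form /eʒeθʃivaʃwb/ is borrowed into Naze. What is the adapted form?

Under (C)V, the unsyllabifiable consonants are /θ/, /ʃ/, /w/, /b/ (no codas are permitted; onsets are limited to one consonant).
Epenthesis after each stranded consonant: /θ/ → /θu/, /ʃ/ → /ʃu/, /w/ → /wu/, /b/ → /bu/.

eʒeθuʃivaʃuwubu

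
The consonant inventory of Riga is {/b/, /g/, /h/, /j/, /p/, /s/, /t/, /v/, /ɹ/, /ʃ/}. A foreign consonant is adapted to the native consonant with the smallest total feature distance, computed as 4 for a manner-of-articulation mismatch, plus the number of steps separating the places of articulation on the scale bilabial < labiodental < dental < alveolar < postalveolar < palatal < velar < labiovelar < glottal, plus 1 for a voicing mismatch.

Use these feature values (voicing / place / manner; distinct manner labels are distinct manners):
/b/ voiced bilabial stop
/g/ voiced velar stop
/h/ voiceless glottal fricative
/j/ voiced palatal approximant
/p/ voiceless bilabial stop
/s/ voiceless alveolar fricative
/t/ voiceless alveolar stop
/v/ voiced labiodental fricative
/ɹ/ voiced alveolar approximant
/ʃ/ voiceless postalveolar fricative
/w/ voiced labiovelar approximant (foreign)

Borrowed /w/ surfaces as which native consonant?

/j/ is closest: same manner (approximant), place distance 2 (labiovelar→palatal), same voicing; total 2. Next closest is /ɹ/ at distance 4.

j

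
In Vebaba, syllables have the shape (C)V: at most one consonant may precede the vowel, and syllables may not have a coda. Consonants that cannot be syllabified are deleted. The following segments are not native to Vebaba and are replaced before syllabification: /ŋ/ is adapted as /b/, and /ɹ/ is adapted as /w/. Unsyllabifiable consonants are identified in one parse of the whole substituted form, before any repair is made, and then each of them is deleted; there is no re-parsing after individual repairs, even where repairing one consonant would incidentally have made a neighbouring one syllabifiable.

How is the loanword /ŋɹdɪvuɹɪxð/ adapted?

dɪvuwɪ

Substitution: /ŋ/ → /b/, /ɹ/ → /w/, giving /bwdɪvuwɪxð/.
Syllabifying with onset maximization leaves /b/, /w/, /x/, /ð/ stranded (no codas are permitted; onsets are limited to one consonant).
Deleting the stranded consonants removes /b/, /w/, /x/, /ð/.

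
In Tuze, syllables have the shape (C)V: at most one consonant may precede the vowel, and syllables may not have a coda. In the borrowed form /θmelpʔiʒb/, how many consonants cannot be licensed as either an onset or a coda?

Syllabifying with onset maximization leaves /θ/, /l/, /p/, /ʒ/, /b/ stranded (no codas are permitted; onsets are limited to one consonant).

5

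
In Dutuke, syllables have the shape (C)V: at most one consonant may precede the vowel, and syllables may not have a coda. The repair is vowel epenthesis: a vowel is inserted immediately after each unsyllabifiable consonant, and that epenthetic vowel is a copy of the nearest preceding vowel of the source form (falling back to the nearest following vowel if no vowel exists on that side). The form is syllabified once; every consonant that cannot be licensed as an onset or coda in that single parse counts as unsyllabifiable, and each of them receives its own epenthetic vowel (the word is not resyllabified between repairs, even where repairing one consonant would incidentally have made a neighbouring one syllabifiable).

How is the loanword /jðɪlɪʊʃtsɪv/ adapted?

jɪðɪlɪʊʃʊtʊsɪvɪ

Under (C)V, the unsyllabifiable consonants are /j/, /ʃ/, /t/, /v/ (no codas are permitted; onsets are limited to one consonant).
Inserting the epenthetic vowel yields /j/ → /jɪ/, /ʃ/ → /ʃʊ/, /t/ → /tʊ/, /v/ → /vɪ/.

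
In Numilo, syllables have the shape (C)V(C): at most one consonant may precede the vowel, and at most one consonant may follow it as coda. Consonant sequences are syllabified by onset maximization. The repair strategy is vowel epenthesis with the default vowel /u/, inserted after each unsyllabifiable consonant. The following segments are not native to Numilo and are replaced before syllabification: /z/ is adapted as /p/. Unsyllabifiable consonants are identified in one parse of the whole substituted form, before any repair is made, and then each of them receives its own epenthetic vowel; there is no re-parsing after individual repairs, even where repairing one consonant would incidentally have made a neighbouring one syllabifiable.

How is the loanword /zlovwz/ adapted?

pulovwupu

Substitution: /z/ → /p/, giving /plovwp/.
Syllabifying with onset maximization leaves /p/, /w/, /p/ stranded (at most one coda consonant is licensed; onsets are limited to one consonant).
Epenthesis after each stranded consonant: /p/ → /pu/, /w/ → /wu/, /p/ → /pu/.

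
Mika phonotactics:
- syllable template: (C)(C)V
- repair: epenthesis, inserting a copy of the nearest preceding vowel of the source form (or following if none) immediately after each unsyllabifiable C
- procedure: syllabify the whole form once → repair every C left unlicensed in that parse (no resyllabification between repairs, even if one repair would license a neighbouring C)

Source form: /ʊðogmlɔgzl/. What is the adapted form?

ʊðogomlɔgɔzɔlɔ

Under (C)(C)V, the unsyllabifiable consonants are /g/, /g/, /z/, /l/ (no codas are permitted; onsets may contain at most 2 consonants).
Epenthesis after each stranded consonant: /g/ → /go/, /g/ → /gɔ/, /z/ → /zɔ/, /l/ → /lɔ/.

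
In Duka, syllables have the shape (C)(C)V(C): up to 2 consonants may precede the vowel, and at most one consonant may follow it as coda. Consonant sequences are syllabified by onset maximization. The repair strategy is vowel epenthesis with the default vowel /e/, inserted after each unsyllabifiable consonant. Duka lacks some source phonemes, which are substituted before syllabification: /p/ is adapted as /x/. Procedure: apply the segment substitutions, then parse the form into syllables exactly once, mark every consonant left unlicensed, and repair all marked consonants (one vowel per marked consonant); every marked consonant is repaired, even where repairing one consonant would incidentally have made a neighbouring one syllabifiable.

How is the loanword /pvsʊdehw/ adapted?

xevsʊdehwe

Substitution: /p/ → /x/, giving /xvsʊdehw/.
Under (C)(C)V(C), the unsyllabifiable consonants are /x/, /w/ (at most one coda consonant is licensed; onsets may contain at most 2 consonants).
Epenthesis after each stranded consonant: /x/ → /xe/, /w/ → /we/.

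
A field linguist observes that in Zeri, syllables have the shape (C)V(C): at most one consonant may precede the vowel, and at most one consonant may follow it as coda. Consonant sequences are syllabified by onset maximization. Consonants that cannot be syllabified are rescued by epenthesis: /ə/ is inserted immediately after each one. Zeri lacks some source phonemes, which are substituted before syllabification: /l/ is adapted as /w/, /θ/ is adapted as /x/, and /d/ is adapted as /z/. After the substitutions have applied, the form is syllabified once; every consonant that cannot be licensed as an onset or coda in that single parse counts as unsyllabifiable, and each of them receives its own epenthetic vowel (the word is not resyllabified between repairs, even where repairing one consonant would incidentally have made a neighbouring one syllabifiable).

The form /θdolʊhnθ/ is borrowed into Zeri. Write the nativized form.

Substitution: /θ/ → /x/, /d/ → /z/, /l/ → /w/, giving /xzowʊhnx/.
Syllabifying with onset maximization leaves /x/, /n/, /x/ stranded (at most one coda consonant is licensed; onsets are limited to one consonant).
Epenthesis after each stranded consonant: /x/ → /xə/, /n/ → /nə/, /x/ → /xə/.

xəzowʊhnəxə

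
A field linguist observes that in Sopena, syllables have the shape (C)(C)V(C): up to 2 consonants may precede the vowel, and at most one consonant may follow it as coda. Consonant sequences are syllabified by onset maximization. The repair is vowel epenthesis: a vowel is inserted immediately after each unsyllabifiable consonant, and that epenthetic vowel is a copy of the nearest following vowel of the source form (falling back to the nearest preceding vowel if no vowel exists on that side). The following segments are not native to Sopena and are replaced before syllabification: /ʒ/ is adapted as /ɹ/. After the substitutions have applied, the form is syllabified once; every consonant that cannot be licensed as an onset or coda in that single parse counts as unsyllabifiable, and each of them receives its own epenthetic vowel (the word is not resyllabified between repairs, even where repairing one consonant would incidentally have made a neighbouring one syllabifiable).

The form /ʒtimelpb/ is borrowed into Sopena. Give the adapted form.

ɹtimelpebe

Substitution: /ʒ/ → /ɹ/, giving /ɹtimelpb/.
Under (C)(C)V(C), the unsyllabifiable consonants are /p/, /b/ (at most one coda consonant is licensed; onsets may contain at most 2 consonants).
Inserting the epenthetic vowel yields /p/ → /pe/, /b/ → /be/.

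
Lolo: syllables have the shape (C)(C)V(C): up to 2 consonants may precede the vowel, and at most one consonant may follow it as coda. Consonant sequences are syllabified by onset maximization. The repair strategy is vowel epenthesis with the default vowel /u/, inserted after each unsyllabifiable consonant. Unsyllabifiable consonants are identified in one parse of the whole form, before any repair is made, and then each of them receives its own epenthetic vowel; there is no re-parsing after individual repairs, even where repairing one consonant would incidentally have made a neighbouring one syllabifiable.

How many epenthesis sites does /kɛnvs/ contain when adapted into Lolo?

The unsyllabifiable consonants are /v/, /s/; each receives one epenthetic vowel.

2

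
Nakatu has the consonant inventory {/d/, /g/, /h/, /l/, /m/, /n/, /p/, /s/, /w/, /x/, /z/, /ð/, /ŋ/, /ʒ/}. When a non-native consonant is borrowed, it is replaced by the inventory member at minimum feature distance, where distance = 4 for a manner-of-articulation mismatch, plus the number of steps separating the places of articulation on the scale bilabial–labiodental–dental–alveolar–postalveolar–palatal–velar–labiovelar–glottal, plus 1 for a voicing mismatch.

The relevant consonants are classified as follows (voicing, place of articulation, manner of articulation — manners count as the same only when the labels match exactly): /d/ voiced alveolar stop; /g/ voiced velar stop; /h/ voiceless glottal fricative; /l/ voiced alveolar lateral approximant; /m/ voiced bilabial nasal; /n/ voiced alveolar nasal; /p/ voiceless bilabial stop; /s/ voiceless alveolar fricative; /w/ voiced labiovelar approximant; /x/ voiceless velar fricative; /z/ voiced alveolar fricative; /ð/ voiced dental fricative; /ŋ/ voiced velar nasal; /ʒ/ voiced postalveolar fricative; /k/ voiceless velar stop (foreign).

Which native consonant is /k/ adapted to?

/g/ is closest: same manner (stop), place distance 0 (velar→velar), voicing differs (+1); total 1. Next closest is /d/ at distance 4.

g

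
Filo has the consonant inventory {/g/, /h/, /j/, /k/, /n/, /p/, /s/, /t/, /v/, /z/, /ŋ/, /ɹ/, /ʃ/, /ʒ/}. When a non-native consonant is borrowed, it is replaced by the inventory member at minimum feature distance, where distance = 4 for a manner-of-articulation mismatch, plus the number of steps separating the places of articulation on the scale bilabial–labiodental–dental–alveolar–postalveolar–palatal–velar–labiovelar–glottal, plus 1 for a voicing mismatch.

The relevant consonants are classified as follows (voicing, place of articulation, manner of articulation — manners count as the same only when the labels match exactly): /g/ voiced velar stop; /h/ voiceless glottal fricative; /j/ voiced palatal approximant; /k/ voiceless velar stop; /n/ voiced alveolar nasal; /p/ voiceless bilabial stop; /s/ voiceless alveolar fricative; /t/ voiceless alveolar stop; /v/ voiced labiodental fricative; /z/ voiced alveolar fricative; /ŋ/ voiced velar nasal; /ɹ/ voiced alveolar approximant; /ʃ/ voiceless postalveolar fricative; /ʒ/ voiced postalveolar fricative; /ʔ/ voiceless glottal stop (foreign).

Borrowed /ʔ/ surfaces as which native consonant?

k

/k/ is closest: same manner (stop), place distance 2 (glottal→velar), same voicing; total 2. Next closest is /g/ at distance 3.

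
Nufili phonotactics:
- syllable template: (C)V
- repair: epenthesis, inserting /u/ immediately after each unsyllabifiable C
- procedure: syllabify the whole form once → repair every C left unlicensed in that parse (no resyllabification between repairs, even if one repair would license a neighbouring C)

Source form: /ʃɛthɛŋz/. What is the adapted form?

The consonants /t/, /ŋ/, /z/ cannot be parsed into a legal (C)V syllable (no codas are permitted; onsets are limited to one consonant).
Each unlicensed consonant becomes the onset of a new syllable: /t/ → /tu/, /ŋ/ → /ŋu/, /z/ → /zu/.

ʃɛtuhɛŋuzu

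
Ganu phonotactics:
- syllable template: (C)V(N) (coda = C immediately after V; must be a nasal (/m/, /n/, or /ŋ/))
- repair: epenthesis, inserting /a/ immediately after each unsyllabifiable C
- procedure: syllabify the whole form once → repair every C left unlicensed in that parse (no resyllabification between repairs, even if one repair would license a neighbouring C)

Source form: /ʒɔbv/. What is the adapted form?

ʒɔbava

The consonants /b/, /v/ cannot be parsed into a legal (C)V(N) syllable (only a nasal (/m/, /n/, or /ŋ/) is licensed in coda position; onsets are limited to one consonant).
Epenthesis after each stranded consonant: /b/ → /ba/, /v/ → /va/.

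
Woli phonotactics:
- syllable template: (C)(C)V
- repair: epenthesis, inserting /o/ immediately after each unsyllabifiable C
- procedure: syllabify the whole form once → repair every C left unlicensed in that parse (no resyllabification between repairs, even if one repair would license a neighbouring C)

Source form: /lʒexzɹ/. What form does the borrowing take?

Under (C)(C)V, the unsyllabifiable consonants are /x/, /z/, /ɹ/ (no codas are permitted; onsets may contain at most 2 consonants).
Epenthesis after each stranded consonant: /x/ → /xo/, /z/ → /zo/, /ɹ/ → /ɹo/.

lʒexozoɹo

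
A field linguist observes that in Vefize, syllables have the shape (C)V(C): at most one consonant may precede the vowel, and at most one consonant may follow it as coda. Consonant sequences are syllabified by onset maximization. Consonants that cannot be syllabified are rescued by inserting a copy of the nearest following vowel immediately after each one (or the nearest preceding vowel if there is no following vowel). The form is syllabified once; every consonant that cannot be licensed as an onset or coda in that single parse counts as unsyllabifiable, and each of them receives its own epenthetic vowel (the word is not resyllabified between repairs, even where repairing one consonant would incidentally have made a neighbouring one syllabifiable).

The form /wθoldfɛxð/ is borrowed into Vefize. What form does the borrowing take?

woθoldɛfɛxðɛ

Under (C)V(C), the unsyllabifiable consonants are /w/, /d/, /ð/ (at most one coda consonant is licensed; onsets are limited to one consonant).
Inserting the epenthetic vowel yields /w/ → /wo/, /d/ → /dɛ/, /ð/ → /ðɛ/.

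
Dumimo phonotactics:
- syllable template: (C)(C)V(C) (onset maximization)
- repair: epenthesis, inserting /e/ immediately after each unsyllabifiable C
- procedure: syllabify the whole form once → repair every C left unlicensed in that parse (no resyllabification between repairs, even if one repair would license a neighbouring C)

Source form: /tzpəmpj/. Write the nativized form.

tezpəmpeje

The consonants /t/, /p/, /j/ cannot be parsed into a legal (C)(C)V(C) syllable (at most one coda consonant is licensed; onsets may contain at most 2 consonants).
Each unlicensed consonant becomes the onset of a new syllable: /t/ → /te/, /p/ → /pe/, /j/ → /je/.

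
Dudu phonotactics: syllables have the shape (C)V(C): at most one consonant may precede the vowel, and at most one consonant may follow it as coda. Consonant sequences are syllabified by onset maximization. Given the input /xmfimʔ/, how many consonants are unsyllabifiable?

Under (C)V(C), the unsyllabifiable consonants are /x/, /m/, /ʔ/ (at most one coda consonant is licensed; onsets are limited to one consonant).

3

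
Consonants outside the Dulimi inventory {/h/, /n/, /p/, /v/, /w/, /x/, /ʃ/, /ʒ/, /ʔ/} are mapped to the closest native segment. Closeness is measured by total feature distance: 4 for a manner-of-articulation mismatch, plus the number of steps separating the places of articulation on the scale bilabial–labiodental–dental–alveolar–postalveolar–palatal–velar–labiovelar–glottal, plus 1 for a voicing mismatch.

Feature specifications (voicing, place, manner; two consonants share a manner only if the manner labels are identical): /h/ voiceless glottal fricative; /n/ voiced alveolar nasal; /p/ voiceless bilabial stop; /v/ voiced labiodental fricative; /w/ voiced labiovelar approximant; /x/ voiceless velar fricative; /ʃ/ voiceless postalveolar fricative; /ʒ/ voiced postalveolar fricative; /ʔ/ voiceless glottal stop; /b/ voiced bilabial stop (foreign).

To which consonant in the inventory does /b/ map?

p

/p/ is closest: same manner (stop), place distance 0 (bilabial→bilabial), voicing differs (+1); total 1. Next closest is /v/ at distance 5.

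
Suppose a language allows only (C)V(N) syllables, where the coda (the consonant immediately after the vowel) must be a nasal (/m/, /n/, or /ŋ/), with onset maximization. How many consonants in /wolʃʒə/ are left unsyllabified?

2

The consonants /l/, /ʃ/ cannot be parsed into a legal (C)V(N) syllable (only a nasal (/m/, /n/, or /ŋ/) is licensed in coda position; onsets are limited to one consonant).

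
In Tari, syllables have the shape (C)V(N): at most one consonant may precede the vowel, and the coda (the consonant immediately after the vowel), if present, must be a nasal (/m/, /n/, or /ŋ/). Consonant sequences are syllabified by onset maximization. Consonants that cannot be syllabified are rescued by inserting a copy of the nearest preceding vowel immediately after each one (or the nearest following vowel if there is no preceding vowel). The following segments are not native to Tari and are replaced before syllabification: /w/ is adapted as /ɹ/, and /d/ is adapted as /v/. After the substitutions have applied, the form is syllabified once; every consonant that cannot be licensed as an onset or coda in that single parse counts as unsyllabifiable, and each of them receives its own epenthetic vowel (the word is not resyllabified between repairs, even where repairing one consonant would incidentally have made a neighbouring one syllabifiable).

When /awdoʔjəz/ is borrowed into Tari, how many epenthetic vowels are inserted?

3

After substitution the input is /aɹvoʔjəz/.
The unsyllabifiable consonants are /ɹ/, /ʔ/, /z/; each receives one epenthetic vowel.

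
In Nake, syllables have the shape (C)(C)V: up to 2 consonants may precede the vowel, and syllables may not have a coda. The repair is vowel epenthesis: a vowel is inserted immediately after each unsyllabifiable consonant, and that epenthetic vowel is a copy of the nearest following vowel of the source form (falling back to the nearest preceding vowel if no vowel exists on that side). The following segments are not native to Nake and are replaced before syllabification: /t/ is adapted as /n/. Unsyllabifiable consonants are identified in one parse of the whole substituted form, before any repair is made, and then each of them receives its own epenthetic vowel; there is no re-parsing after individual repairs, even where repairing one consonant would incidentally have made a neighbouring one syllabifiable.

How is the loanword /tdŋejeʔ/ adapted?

Substitution: /t/ → /n/, giving /ndŋejeʔ/.
Syllabifying with onset maximization leaves /n/, /ʔ/ stranded (no codas are permitted; onsets may contain at most 2 consonants).
Inserting the epenthetic vowel yields /n/ → /ne/, /ʔ/ → /ʔe/.

nedŋejeʔe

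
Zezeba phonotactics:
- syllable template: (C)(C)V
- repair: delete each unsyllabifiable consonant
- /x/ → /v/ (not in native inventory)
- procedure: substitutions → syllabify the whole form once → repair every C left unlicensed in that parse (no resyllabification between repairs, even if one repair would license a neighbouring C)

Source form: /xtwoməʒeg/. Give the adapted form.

Substitution: /x/ → /v/, giving /vtwoməʒeg/.
Under (C)(C)V, the unsyllabifiable consonants are /v/, /g/ (no codas are permitted; onsets may contain at most 2 consonants).
Deleting the stranded consonants removes /v/, /g/.

twoməʒe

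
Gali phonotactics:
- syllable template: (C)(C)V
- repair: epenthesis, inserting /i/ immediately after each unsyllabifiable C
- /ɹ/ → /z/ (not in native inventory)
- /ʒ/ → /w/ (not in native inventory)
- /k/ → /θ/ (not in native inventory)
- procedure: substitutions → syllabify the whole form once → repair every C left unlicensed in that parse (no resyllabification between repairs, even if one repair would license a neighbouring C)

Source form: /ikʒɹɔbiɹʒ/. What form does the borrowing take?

Substitution: /k/ → /θ/, /ʒ/ → /w/, /ɹ/ → /z/, giving /iθwzɔbizw/.
The consonants /θ/, /z/, /w/ cannot be parsed into a legal (C)(C)V syllable (no codas are permitted; onsets may contain at most 2 consonants).
Epenthesis after each stranded consonant: /θ/ → /θi/, /z/ → /zi/, /w/ → /wi/.

iθiwzɔbiziwi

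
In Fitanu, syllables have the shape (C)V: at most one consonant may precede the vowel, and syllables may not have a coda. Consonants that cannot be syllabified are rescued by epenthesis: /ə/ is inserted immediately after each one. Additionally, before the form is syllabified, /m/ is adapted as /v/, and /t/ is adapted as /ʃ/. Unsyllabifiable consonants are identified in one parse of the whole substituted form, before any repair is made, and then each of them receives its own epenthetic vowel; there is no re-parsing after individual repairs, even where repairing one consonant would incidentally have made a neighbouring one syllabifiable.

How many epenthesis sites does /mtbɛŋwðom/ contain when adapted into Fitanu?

5

After substitution the input is /vʃbɛŋwðov/.
The unsyllabifiable consonants are /v/, /ʃ/, /ŋ/, /w/, /v/; each receives one epenthetic vowel.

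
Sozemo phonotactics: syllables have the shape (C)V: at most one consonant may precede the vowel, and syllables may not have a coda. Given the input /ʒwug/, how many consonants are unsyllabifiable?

Under (C)V, the unsyllabifiable consonants are /ʒ/, /g/ (no codas are permitted; onsets are limited to one consonant).

2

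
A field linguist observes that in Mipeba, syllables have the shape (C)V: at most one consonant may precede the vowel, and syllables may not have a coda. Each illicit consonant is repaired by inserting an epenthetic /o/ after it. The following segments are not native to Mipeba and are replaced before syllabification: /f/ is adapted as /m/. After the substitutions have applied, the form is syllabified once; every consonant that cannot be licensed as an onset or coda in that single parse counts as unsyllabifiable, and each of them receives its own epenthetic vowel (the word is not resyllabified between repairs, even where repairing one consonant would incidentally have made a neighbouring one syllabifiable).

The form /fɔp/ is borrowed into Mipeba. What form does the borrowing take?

Substitution: /f/ → /m/, giving /mɔp/.
Syllabifying with onset maximization leaves /p/ stranded (no codas are permitted; onsets are limited to one consonant).
Each unlicensed consonant becomes the onset of a new syllable: /p/ → /po/.

mɔpo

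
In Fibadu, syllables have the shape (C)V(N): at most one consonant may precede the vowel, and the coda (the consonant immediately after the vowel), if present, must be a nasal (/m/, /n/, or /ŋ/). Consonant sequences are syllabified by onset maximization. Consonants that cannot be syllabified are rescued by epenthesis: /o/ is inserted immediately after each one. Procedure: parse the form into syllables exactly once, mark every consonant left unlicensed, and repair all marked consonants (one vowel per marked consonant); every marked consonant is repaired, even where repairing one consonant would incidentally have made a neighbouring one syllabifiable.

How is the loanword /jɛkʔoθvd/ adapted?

The consonants /k/, /θ/, /v/, /d/ cannot be parsed into a legal (C)V(N) syllable (only a nasal (/m/, /n/, or /ŋ/) is licensed in coda position; onsets are limited to one consonant).
Each unlicensed consonant becomes the onset of a new syllable: /k/ → /ko/, /θ/ → /θo/, /v/ → /vo/, /d/ → /do/.

jɛkoʔoθovodo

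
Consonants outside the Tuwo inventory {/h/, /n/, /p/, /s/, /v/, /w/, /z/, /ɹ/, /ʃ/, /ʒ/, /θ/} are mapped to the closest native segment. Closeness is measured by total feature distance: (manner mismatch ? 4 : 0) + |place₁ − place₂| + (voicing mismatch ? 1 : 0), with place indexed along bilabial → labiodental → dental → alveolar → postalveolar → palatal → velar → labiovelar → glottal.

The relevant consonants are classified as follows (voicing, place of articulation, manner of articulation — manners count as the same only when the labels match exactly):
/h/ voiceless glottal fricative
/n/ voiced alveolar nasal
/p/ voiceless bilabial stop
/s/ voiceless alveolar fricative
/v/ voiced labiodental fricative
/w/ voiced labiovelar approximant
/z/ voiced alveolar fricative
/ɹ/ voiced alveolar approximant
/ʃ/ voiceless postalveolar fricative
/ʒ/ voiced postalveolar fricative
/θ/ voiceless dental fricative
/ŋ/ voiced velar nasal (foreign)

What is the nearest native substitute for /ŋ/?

n

/n/ is closest: same manner (nasal), place distance 3 (velar→alveolar), same voicing; total 3. Next closest is /w/ at distance 5.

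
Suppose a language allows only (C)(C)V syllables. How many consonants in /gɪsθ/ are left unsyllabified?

2

Syllabifying with onset maximization leaves /s/, /θ/ stranded (no codas are permitted; onsets may contain at most 2 consonants).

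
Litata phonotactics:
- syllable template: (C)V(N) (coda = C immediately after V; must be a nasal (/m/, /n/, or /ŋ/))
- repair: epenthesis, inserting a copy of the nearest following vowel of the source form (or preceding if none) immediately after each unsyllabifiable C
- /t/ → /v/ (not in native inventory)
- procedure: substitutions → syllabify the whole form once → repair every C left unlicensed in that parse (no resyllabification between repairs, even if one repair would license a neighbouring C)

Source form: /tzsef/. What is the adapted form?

Substitution: /t/ → /v/, giving /vzsef/.
Syllabifying with onset maximization leaves /v/, /z/, /f/ stranded (only a nasal (/m/, /n/, or /ŋ/) is licensed in coda position; onsets are limited to one consonant).
Epenthesis after each stranded consonant: /v/ → /ve/, /z/ → /ze/, /f/ → /fe/.

vezesefe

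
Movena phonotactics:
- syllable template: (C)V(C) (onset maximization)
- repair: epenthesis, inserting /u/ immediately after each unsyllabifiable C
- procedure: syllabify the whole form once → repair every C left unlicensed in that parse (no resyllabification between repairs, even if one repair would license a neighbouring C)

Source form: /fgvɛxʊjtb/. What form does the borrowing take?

Under (C)V(C), the unsyllabifiable consonants are /f/, /g/, /t/, /b/ (at most one coda consonant is licensed; onsets are limited to one consonant).
Inserting the epenthetic vowel yields /f/ → /fu/, /g/ → /gu/, /t/ → /tu/, /b/ → /bu/.

fuguvɛxʊjtubu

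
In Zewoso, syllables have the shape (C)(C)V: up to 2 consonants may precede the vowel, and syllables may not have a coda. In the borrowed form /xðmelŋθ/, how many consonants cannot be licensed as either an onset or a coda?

The consonants /x/, /l/, /ŋ/, /θ/ cannot be parsed into a legal (C)(C)V syllable (no codas are permitted; onsets may contain at most 2 consonants).

4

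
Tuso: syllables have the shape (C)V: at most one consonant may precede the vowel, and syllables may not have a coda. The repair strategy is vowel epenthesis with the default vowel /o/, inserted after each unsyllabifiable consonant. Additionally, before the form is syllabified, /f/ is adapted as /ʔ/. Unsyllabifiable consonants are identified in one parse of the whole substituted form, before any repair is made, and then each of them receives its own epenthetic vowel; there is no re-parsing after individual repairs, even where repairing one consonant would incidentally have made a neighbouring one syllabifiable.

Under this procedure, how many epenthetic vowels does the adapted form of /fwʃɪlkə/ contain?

After substitution the input is /ʔwʃɪlkə/.
The unsyllabifiable consonants are /ʔ/, /w/, /l/; each receives one epenthetic vowel.

3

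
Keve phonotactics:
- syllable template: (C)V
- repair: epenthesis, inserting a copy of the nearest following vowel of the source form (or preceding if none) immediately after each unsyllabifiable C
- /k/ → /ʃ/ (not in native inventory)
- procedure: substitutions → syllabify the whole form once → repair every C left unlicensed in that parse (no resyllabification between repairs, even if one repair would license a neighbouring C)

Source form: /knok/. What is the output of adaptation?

ʃonoʃo

Substitution: /k/ → /ʃ/, giving /ʃnoʃ/.
Syllabifying with onset maximization leaves /ʃ/, /ʃ/ stranded (no codas are permitted; onsets are limited to one consonant).
Inserting the epenthetic vowel yields /ʃ/ → /ʃo/, /ʃ/ → /ʃo/.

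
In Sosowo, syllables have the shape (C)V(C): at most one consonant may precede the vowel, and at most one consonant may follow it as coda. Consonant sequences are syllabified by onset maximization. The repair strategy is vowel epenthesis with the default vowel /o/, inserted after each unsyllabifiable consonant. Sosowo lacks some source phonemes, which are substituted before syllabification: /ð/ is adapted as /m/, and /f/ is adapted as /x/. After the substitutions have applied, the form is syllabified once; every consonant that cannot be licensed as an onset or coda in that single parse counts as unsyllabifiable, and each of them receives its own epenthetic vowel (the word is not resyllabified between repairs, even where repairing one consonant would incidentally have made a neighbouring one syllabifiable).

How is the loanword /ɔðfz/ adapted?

ɔmxozo

Substitution: /ð/ → /m/, /f/ → /x/, giving /ɔmxz/.
The consonants /x/, /z/ cannot be parsed into a legal (C)V(C) syllable (at most one coda consonant is licensed; onsets are limited to one consonant).
Inserting the epenthetic vowel yields /x/ → /xo/, /z/ → /zo/.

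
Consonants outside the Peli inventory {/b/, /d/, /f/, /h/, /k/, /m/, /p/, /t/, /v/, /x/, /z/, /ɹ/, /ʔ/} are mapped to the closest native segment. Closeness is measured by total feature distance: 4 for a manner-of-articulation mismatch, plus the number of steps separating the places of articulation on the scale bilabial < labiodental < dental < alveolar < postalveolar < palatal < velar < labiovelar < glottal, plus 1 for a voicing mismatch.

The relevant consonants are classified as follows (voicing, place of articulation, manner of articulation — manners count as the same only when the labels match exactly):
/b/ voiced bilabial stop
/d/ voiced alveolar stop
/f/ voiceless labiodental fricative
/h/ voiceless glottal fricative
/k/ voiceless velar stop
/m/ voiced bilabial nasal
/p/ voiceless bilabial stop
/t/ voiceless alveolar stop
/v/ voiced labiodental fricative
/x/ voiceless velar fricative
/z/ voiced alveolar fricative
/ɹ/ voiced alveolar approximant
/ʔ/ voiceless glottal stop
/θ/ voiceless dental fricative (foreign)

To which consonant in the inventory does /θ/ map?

/f/ is closest: same manner (fricative), place distance 1 (dental→labiodental), same voicing; total 1. Next closest is /v/ at distance 2.

f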